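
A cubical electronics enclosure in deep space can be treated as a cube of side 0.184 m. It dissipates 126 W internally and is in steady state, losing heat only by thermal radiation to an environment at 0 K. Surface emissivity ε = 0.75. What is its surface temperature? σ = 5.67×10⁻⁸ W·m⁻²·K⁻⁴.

Steady state: internal power = radiated power, P = εσA T⁴.
Radiating area A = 6L² = 0.2031 m².
T⁴ = P/(εσA) = 126/(0.75·5.67×10⁻⁸·0.2031) = 1.459×10¹⁰ K⁴.
T = (1.459×10¹⁰)^(1/4).

T ≈ 348 K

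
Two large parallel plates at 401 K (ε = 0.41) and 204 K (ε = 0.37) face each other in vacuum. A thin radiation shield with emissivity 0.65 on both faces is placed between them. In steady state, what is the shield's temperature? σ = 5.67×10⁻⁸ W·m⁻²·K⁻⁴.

In steady state the net flux on the hot side equals that on the cold side.
σ(T₁⁴−T_s⁴)/D₁ = σ(T_s⁴−T₂⁴)/D₂, with D₁ = 1/ε₁+1/ε_s−1 = 2.977, D₂ = 1/ε_s+1/ε₂−1 = 3.241.
Solve for T_s⁴: T_s⁴ = (D₂·T₁⁴ + D₁·T₂⁴)/(D₁+D₂) = 1.431×10¹⁰ K⁴.

T_s ≈ 346 K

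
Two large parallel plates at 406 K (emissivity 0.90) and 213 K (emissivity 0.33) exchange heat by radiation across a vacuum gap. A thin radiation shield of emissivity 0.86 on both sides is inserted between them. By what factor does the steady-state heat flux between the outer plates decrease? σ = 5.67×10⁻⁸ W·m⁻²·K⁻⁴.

factor ≈ 1.42

Without shield: q₀ = σΔ(T⁴)/(1/ε₁+1/ε₂−1) with denominator 3.141.
With shield the two gaps are in series; the resistances add: (1/ε₁+1/ε_s−1)+(1/ε_s+1/ε₂−1) = 1.274+3.193 = 4.467.
Heat-flux ratio q₀/q = 4.467/3.141.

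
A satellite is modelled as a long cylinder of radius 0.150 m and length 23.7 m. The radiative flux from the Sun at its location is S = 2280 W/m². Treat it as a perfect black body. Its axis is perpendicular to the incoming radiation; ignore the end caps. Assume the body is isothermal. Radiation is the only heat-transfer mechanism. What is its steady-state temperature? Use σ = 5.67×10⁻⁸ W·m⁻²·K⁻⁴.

At equilibrium, absorbed power = emitted power.
Absorbing cross-section = 2rL = 7.110 m²; emitting surface = 2πrL = 22.34 m² (ratio π).
S·A_cross = εσ·A_surf·T⁴  ⇒  T⁴ = S/(πσ).
T⁴ = 1.00·2280/(π·5.67×10⁻⁸) = 1.280×10¹⁰ K⁴.
T = (1.280×10¹⁰)^(1/4).

T ≈ 336 K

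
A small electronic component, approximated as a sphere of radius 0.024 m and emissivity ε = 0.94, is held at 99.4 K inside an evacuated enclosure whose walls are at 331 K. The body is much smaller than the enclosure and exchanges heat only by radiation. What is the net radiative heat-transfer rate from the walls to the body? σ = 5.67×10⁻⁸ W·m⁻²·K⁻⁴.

P_net ≈ 4.59 W

For a small grey body in a large enclosure: P_net = εσA(T_body⁴ − T_wall⁴).
A = 4πr² = 0.007238 m²; T_body⁴ − T_wall⁴ = 9.762×10⁷ − 1.200×10¹⁰ = -1.191×10¹⁰ K⁴.
|P_net| = 0.94·5.67×10⁻⁸·0.007238·1.191×10¹⁰.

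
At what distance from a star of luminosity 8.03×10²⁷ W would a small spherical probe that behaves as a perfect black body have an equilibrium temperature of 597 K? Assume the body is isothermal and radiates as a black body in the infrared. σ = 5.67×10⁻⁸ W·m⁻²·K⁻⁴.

For an isothermal black-emitting sphere, (1−a)S·πr² = σ·4πr²·T⁴ ⇒ S = 4σT⁴/(1−a).
S = 4·5.67×10⁻⁸·(597)⁴/1.00 = 28810 W/m².
Flux falls as S = L/(4πd²), so d = √(L/(4πS)) = √(8.03×10²⁷/(4π·28810)).

d ≈ 1.49×10¹¹ m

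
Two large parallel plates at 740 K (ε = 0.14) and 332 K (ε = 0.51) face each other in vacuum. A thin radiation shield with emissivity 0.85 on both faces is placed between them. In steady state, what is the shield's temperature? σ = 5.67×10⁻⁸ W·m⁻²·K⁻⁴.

In steady state the net flux on the hot side equals that on the cold side.
σ(T₁⁴−T_s⁴)/D₁ = σ(T_s⁴−T₂⁴)/D₂, with D₁ = 1/ε₁+1/ε_s−1 = 7.319, D₂ = 1/ε_s+1/ε₂−1 = 2.137.
Solve for T_s⁴: T_s⁴ = (D₂·T₁⁴ + D₁·T₂⁴)/(D₁+D₂) = 7.718×10¹⁰ K⁴.

T_s ≈ 527 K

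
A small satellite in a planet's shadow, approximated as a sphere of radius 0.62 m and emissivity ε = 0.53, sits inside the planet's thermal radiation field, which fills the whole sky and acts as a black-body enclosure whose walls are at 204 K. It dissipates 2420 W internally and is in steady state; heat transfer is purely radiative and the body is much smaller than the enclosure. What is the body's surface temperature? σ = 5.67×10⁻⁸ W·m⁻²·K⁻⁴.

T ≈ 368 K

For a small grey body in a large enclosure, net radiated power = εσA(T⁴ − T_w⁴).
Steady state: P = εσA(T⁴ − T_w⁴) with A = 4πr² = 4.831 m².
T⁴ = P/(εσA) + T_w⁴ = 2420/(0.53·5.67×10⁻⁸·4.831) + (204)⁴
    = 1.667×10¹⁰ + 1.732×10⁹ = 1.840×10¹⁰ K⁴.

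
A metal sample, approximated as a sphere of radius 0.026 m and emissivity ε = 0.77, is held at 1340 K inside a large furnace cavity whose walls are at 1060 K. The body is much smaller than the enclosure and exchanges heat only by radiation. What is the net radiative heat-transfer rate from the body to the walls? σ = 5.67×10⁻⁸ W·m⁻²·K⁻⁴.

For a small grey body in a large enclosure: P_net = εσA(T_body⁴ − T_wall⁴).
A = 4πr² = 0.008495 m²; T_body⁴ − T_wall⁴ = 3.224×10¹² − 1.262×10¹² = 1.962×10¹² K⁴.
|P_net| = 0.77·5.67×10⁻⁸·0.008495·1.962×10¹².

P_net ≈ 728 W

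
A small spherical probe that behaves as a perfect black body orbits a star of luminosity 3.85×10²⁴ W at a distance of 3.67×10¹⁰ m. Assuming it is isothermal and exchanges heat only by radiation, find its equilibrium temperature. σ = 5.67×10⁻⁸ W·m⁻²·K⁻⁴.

T ≈ 178 K

First find the stellar flux at distance d: S = L/(4πd²) = 3.85×10²⁴/(4π·(3.67×10¹⁰)²) = 227.5 W/m².
For an isothermal sphere, absorbed (1−a)S·πr² = emitted σ·4πr²·T⁴, so T⁴ = (1−a)S/(4σ).
T⁴ = 1.00·227.5/(4·5.67×10⁻⁸) = 1.003×10⁹ K⁴.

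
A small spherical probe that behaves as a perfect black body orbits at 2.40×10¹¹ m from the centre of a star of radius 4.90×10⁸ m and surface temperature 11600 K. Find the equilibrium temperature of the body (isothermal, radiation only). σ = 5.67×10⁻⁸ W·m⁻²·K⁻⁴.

T ≈ 371 K

The star's surface emits σT_*⁴; at distance d the flux is S = σT_*⁴(R_*/d)².
S = 5.67×10⁻⁸·(11600)⁴·(4.90×10⁸/2.40×10¹¹)² = 4279 W/m².
For an isothermal sphere T⁴ = (1−a)S/(4σ) = 1.887×10¹⁰ K⁴.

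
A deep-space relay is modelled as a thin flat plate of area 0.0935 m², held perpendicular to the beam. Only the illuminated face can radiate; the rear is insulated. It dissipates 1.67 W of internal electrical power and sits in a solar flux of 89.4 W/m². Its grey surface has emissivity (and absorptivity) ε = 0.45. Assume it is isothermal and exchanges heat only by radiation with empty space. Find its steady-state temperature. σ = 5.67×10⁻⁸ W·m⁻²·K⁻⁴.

T ≈ 218 K

At steady state, absorbed solar power + internal power = radiated power.
Absorbed: α·S·A_cross = 0.45·89.4·0.09350 = 3.762 W (cross-section A).
Total input = 3.762 + 1.67 = 5.432 W.
Radiated: εσ·A_surf·T⁴ with A_surf = A = 0.09350 m².
T⁴ = 5.432/(0.45·5.67×10⁻⁸·0.09350) = 2.277×10⁹ K⁴.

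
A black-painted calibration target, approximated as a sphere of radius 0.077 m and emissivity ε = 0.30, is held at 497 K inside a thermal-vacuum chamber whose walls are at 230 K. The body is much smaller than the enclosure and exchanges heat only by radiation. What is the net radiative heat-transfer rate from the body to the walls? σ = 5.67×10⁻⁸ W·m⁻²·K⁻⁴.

For a small grey body in a large enclosure: P_net = εσA(T_body⁴ − T_wall⁴).
A = 4πr² = 0.07451 m²; T_body⁴ − T_wall⁴ = 6.101×10¹⁰ − 2.798×10⁹ = 5.822×10¹⁰ K⁴.
|P_net| = 0.30·5.67×10⁻⁸·0.07451·5.822×10¹⁰.

P_net ≈ 73.8 W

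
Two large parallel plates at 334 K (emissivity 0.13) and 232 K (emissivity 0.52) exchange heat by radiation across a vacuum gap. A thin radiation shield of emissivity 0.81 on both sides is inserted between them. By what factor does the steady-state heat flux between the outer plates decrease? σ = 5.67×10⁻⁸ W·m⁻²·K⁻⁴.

Without shield: q₀ = σΔ(T⁴)/(1/ε₁+1/ε₂−1) with denominator 8.615.
With shield the two gaps are in series; the resistances add: (1/ε₁+1/ε_s−1)+(1/ε_s+1/ε₂−1) = 7.927+2.158 = 10.08.
Heat-flux ratio q₀/q = 10.08/8.615.

factor ≈ 1.17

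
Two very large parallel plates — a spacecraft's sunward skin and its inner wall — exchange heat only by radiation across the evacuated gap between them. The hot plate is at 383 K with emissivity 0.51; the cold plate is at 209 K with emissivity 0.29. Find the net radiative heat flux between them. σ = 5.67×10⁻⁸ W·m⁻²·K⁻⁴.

q ≈ 252 W/m²

For two infinite grey parallel plates, q = σ(T₁⁴ − T₂⁴)/(1/ε₁ + 1/ε₂ − 1).
T₁⁴ − T₂⁴ = 2.152×10¹⁰ − 1.908×10⁹ = 1.961×10¹⁰ K⁴.
1/ε₁ + 1/ε₂ − 1 = 1.961 + 3.448 − 1 = 4.409.
q = 5.67×10⁻⁸ × 1.961×10¹⁰ / 4.409.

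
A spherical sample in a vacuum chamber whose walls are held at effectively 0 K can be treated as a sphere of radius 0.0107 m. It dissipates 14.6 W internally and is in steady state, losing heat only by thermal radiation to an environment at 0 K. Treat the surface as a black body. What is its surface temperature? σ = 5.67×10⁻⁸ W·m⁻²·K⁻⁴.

Steady state: internal power = radiated power, P = εσA T⁴.
Radiating area A = 4πr² = 0.001439 m².
T⁴ = P/(εσA) = 14.6/(1.0·5.67×10⁻⁸·0.001439) = 1.790×10¹¹ K⁴.
T = (1.790×10¹¹)^(1/4).

T ≈ 650 K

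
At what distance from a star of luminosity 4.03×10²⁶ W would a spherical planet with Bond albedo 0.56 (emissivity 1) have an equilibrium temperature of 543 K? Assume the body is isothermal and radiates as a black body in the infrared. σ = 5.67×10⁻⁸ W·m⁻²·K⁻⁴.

d ≈ 2.68×10¹⁰ m

For an isothermal black-emitting sphere, (1−a)S·πr² = σ·4πr²·T⁴ ⇒ S = 4σT⁴/(1−a).
S = 4·5.67×10⁻⁸·(543)⁴/0.440 = 44810 W/m².
Flux falls as S = L/(4πd²), so d = √(L/(4πS)) = √(4.03×10²⁶/(4π·44810)).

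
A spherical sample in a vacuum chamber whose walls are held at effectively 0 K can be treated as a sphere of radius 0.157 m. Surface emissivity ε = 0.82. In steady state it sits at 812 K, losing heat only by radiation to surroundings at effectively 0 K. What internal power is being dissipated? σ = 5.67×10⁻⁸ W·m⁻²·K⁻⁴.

Steady state: P = εσA T⁴.
A = 4πr² = 0.3097 m²; T⁴ = (812)⁴ = 4.347×10¹¹ K⁴.
P = 0.82 × 5.67×10⁻⁸ × 0.3097 × 4.347×10¹¹.

P ≈ 6260 W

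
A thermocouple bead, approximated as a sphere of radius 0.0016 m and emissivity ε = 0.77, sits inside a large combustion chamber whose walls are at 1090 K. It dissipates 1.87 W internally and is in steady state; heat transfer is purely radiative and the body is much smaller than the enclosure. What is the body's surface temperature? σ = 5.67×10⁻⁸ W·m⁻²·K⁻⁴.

T ≈ 1290 K

For a small grey body in a large enclosure, net radiated power = εσA(T⁴ − T_w⁴).
Steady state: P = εσA(T⁴ − T_w⁴) with A = 4πr² = 3.217×10⁻⁵ m².
T⁴ = P/(εσA) + T_w⁴ = 1.87/(0.77·5.67×10⁻⁸·3.217×10⁻⁵) + (1090)⁴
    = 1.331×10¹² + 1.412×10¹² = 2.743×10¹² K⁴.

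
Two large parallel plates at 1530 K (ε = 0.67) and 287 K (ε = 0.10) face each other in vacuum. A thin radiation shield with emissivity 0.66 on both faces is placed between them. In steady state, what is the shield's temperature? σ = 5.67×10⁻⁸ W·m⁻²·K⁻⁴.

T_s ≈ 1460 K

In steady state the net flux on the hot side equals that on the cold side.
σ(T₁⁴−T_s⁴)/D₁ = σ(T_s⁴−T₂⁴)/D₂, with D₁ = 1/ε₁+1/ε_s−1 = 2.008, D₂ = 1/ε_s+1/ε₂−1 = 10.52.
Solve for T_s⁴: T_s⁴ = (D₂·T₁⁴ + D₁·T₂⁴)/(D₁+D₂) = 4.602×10¹² K⁴.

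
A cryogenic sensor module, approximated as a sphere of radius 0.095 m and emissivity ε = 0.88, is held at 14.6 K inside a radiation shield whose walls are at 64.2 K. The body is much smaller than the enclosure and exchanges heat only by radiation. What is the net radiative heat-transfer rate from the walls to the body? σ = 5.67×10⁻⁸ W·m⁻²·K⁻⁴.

P_net ≈ 0.0959 W

For a small grey body in a large enclosure: P_net = εσA(T_body⁴ − T_wall⁴).
A = 4πr² = 0.1134 m²; T_body⁴ − T_wall⁴ = 45440 − 1.699×10⁷ = -1.694×10⁷ K⁴.
|P_net| = 0.88·5.67×10⁻⁸·0.1134·1.694×10⁷.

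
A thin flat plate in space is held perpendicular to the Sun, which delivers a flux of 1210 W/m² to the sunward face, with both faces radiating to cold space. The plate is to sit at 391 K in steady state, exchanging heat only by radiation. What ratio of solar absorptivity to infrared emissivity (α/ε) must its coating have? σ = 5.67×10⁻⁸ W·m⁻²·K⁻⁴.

α/ε ≈ 2.19

Balance: αS·A = εσ·2A·T⁴ ⇒ α/ε = 2σT⁴/S.
α/ε = 2·5.67×10⁻⁸·(391)⁴/1210 = 2·5.67×10⁻⁸·2.337×10¹⁰/1210.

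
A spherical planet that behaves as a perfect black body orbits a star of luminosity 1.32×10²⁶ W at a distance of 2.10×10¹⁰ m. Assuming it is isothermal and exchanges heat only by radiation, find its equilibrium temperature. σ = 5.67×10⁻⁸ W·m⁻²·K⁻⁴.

First find the stellar flux at distance d: S = L/(4πd²) = 1.32×10²⁶/(4π·(2.10×10¹⁰)²) = 23820 W/m².
For an isothermal sphere, absorbed (1−a)S·πr² = emitted σ·4πr²·T⁴, so T⁴ = (1−a)S/(4σ).
T⁴ = 1.00·23820/(4·5.67×10⁻⁸) = 1.050×10¹¹ K⁴.

T ≈ 569 K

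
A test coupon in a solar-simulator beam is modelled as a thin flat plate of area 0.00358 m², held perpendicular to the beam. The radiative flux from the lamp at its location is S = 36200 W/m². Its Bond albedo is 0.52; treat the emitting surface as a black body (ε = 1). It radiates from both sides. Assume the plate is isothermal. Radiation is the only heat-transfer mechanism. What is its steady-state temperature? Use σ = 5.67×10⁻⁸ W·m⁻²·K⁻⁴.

T ≈ 626 K

At equilibrium, absorbed power = emitted power.
Absorbing cross-section = A = 0.003580 m²; emitting surface = 2A = 0.007160 m² (ratio 2).
(1−a)S·A_cross = εσ·A_surf·T⁴  ⇒  T⁴ = (1−a)S/(2σ).
T⁴ = 0.480·36200/(2·5.67×10⁻⁸) = 1.532×10¹¹ K⁴.
T = (1.532×10¹¹)^(1/4).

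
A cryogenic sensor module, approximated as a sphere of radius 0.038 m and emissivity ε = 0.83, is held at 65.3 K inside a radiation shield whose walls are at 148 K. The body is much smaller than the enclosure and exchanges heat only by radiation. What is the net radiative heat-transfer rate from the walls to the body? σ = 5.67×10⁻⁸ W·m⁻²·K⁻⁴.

P_net ≈ 0.394 W

For a small grey body in a large enclosure: P_net = εσA(T_body⁴ − T_wall⁴).
A = 4πr² = 0.01815 m²; T_body⁴ − T_wall⁴ = 1.818×10⁷ − 4.798×10⁸ = -4.616×10⁸ K⁴.
|P_net| = 0.83·5.67×10⁻⁸·0.01815·4.616×10⁸.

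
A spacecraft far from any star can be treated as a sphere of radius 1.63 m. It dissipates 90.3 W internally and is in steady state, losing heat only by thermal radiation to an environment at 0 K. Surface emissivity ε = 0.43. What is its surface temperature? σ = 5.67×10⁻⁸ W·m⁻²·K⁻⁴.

T ≈ 103 K

Steady state: internal power = radiated power, P = εσA T⁴.
Radiating area A = 4πr² = 33.39 m².
T⁴ = P/(εσA) = 90.3/(0.43·5.67×10⁻⁸·33.39) = 1.109×10⁸ K⁴.
T = (1.109×10⁸)^(1/4).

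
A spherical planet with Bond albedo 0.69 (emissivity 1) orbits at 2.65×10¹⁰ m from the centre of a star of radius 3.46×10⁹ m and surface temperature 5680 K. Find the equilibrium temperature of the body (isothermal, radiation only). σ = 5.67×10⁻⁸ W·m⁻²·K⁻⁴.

T ≈ 1080 K

The star's surface emits σT_*⁴; at distance d the flux is S = σT_*⁴(R_*/d)².
S = 5.67×10⁻⁸·(5680)⁴·(3.46×10⁹/2.65×10¹⁰)² = 1.006×10⁶ W/m².
For an isothermal sphere T⁴ = (1−a)S/(4σ) = 1.375×10¹² K⁴.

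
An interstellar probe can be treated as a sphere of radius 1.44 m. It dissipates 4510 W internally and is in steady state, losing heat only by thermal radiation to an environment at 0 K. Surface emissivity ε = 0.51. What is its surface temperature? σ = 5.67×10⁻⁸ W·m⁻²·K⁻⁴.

Steady state: internal power = radiated power, P = εσA T⁴.
Radiating area A = 4πr² = 26.06 m².
T⁴ = P/(εσA) = 4510/(0.51·5.67×10⁻⁸·26.06) = 5.985×10⁹ K⁴.
T = (5.985×10⁹)^(1/4).

T ≈ 278 K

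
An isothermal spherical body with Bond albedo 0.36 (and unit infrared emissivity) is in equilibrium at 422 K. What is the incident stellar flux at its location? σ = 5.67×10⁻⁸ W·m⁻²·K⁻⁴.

(1−a)S·πr² = σ·4πr²·T⁴ ⇒ S = 4σT⁴/(1−a).
S = 4·5.67×10⁻⁸·3.171×10¹⁰/0.640.

S ≈ 11200 W/m²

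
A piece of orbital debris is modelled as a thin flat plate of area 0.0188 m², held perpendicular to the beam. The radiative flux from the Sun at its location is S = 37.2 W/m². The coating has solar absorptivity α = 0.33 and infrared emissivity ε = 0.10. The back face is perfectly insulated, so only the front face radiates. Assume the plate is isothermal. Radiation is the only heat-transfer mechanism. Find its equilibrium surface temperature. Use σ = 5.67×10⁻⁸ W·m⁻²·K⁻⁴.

T ≈ 216 K

At equilibrium, absorbed power = emitted power.
Absorbing cross-section = A = 0.01880 m²; emitting surface = A = 0.01880 m² (ratio 1).
αS·A_cross = εσ·A_surf·T⁴  ⇒  T⁴ = αS/(ε·1σ).
T⁴ = 0.330·37.2/(0.10·1·5.67×10⁻⁸) = 2.165×10⁹ K⁴.
T = (2.165×10⁹)^(1/4).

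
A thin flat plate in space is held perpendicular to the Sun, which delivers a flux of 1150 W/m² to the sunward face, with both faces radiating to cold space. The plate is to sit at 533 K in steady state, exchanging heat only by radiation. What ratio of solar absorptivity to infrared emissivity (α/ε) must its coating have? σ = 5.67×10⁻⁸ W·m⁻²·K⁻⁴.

α/ε ≈ 7.96

Balance: αS·A = εσ·2A·T⁴ ⇒ α/ε = 2σT⁴/S.
α/ε = 2·5.67×10⁻⁸·(533)⁴/1150 = 2·5.67×10⁻⁸·8.071×10¹⁰/1150.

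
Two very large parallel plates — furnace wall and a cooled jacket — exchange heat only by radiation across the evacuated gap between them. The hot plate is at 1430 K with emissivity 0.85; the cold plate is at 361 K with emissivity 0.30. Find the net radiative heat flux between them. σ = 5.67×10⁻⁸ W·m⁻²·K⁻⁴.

q ≈ 67300 W/m²

For two infinite grey parallel plates, q = σ(T₁⁴ − T₂⁴)/(1/ε₁ + 1/ε₂ − 1).
T₁⁴ − T₂⁴ = 4.182×10¹² − 1.698×10¹⁰ = 4.165×10¹² K⁴.
1/ε₁ + 1/ε₂ − 1 = 1.176 + 3.333 − 1 = 3.510.
q = 5.67×10⁻⁸ × 4.165×10¹² / 3.510.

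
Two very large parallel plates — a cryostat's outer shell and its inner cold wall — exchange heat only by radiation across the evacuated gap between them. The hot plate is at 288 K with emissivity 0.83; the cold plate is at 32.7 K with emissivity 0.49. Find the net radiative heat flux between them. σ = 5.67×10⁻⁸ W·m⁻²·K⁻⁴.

q ≈ 174 W/m²

For two infinite grey parallel plates, q = σ(T₁⁴ − T₂⁴)/(1/ε₁ + 1/ε₂ − 1).
T₁⁴ − T₂⁴ = 6.880×10⁹ − 1.143×10⁶ = 6.879×10⁹ K⁴.
1/ε₁ + 1/ε₂ − 1 = 1.205 + 2.041 − 1 = 2.246.
q = 5.67×10⁻⁸ × 6.879×10⁹ / 2.246.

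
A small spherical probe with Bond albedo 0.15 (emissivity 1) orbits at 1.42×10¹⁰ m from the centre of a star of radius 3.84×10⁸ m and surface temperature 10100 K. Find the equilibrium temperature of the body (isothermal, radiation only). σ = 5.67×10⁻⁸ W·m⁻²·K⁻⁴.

T ≈ 1130 K

The star's surface emits σT_*⁴; at distance d the flux is S = σT_*⁴(R_*/d)².
S = 5.67×10⁻⁸·(10100)⁴·(3.84×10⁸/1.42×10¹⁰)² = 4.315×10⁵ W/m².
For an isothermal sphere T⁴ = (1−a)S/(4σ) = 1.617×10¹² K⁴.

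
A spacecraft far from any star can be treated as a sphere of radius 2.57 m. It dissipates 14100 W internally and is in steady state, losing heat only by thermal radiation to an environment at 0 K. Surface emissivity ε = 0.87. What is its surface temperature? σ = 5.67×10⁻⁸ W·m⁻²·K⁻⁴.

T ≈ 242 K

Steady state: internal power = radiated power, P = εσA T⁴.
Radiating area A = 4πr² = 83.00 m².
T⁴ = P/(εσA) = 14100/(0.87·5.67×10⁻⁸·83.00) = 3.444×10⁹ K⁴.
T = (3.444×10⁹)^(1/4).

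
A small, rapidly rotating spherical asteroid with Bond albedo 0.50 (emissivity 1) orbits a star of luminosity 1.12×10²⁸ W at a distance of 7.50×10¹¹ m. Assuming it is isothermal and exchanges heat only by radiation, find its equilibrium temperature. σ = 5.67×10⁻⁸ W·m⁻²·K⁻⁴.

First find the stellar flux at distance d: S = L/(4πd²) = 1.12×10²⁸/(4π·(7.50×10¹¹)²) = 1584 W/m².
For an isothermal sphere, absorbed (1−a)S·πr² = emitted σ·4πr²·T⁴, so T⁴ = (1−a)S/(4σ).
T⁴ = 0.500·1584/(4·5.67×10⁻⁸) = 3.493×10⁹ K⁴.

T ≈ 243 K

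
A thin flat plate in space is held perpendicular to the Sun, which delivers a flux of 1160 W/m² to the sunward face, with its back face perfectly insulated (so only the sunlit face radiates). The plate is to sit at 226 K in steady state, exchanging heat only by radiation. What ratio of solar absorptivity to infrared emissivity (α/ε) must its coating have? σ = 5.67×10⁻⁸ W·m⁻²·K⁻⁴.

α/ε ≈ 0.128

Balance: αS·A = εσ·1A·T⁴ ⇒ α/ε = σT⁴/S.
α/ε = 5.67×10⁻⁸·(226)⁴/1160 = 5.67×10⁻⁸·2.609×10⁹/1160.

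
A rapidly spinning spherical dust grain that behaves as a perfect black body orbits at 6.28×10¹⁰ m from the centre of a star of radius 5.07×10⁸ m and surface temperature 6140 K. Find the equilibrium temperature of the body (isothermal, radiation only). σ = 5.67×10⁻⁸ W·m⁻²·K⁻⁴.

T ≈ 390 K

The star's surface emits σT_*⁴; at distance d the flux is S = σT_*⁴(R_*/d)².
S = 5.67×10⁻⁸·(6140)⁴·(5.07×10⁸/6.28×10¹⁰)² = 5252 W/m².
For an isothermal sphere T⁴ = (1−a)S/(4σ) = 2.316×10¹⁰ K⁴.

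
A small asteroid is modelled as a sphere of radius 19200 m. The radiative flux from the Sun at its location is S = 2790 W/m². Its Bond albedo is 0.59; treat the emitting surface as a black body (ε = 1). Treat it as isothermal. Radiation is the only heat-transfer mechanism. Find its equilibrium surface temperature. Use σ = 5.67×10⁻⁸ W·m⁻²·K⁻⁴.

T ≈ 266 K

At equilibrium, absorbed power = emitted power.
Absorbing cross-section = πr² = 1.158×10⁹ m²; emitting surface = 4πr² = 4.632×10⁹ m² (ratio 4).
(1−a)S·A_cross = εσ·A_surf·T⁴  ⇒  T⁴ = (1−a)S/(4σ).
T⁴ = 0.410·2790/(4·5.67×10⁻⁸) = 5.044×10⁹ K⁴.
T = (5.044×10⁹)^(1/4).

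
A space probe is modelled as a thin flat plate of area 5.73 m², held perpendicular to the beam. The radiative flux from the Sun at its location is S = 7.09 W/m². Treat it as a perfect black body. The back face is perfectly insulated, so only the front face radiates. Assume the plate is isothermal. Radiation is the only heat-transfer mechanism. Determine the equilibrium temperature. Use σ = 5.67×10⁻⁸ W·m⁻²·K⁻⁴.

At equilibrium, absorbed power = emitted power.
Absorbing cross-section = A = 5.730 m²; emitting surface = A = 5.730 m² (ratio 1).
S·A_cross = εσ·A_surf·T⁴  ⇒  T⁴ = S/(1σ).
T⁴ = 1.00·7.09/(1·5.67×10⁻⁸) = 1.250×10⁸ K⁴.
T = (1.250×10⁸)^(1/4).

T ≈ 106 K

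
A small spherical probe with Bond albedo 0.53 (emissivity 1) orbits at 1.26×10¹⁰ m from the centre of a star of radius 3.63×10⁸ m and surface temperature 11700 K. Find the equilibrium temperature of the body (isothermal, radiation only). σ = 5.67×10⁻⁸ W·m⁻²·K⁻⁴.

T ≈ 1160 K

The star's surface emits σT_*⁴; at distance d the flux is S = σT_*⁴(R_*/d)².
S = 5.67×10⁻⁸·(11700)⁴·(3.63×10⁸/1.26×10¹⁰)² = 8.819×10⁵ W/m².
For an isothermal sphere T⁴ = (1−a)S/(4σ) = 1.827×10¹² K⁴.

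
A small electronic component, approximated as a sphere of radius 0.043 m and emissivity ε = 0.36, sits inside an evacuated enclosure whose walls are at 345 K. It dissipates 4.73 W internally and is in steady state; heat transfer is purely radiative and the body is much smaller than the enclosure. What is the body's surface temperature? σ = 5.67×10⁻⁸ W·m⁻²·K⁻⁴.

T ≈ 394 K

For a small grey body in a large enclosure, net radiated power = εσA(T⁴ − T_w⁴).
Steady state: P = εσA(T⁴ − T_w⁴) with A = 4πr² = 0.02324 m².
T⁴ = P/(εσA) + T_w⁴ = 4.73/(0.36·5.67×10⁻⁸·0.02324) + (345)⁴
    = 9.973×10⁹ + 1.417×10¹⁰ = 2.414×10¹⁰ K⁴.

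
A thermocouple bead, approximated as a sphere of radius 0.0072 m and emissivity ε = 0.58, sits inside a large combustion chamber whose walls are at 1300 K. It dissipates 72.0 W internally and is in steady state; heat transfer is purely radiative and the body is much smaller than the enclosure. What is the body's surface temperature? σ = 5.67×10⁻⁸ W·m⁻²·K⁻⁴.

For a small grey body in a large enclosure, net radiated power = εσA(T⁴ − T_w⁴).
Steady state: P = εσA(T⁴ − T_w⁴) with A = 4πr² = 6.514×10⁻⁴ m².
T⁴ = P/(εσA) + T_w⁴ = 72.0/(0.58·5.67×10⁻⁸·6.514×10⁻⁴) + (1300)⁴
    = 3.361×10¹² + 2.856×10¹² = 6.217×10¹² K⁴.

T ≈ 1580 K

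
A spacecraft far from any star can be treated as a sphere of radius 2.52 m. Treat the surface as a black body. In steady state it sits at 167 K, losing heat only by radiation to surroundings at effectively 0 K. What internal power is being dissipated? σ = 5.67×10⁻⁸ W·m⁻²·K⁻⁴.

Steady state: P = εσA T⁴.
A = 4πr² = 79.80 m²; T⁴ = (167)⁴ = 7.778×10⁸ K⁴.
P = 1.0 × 5.67×10⁻⁸ × 79.80 × 7.778×10⁸.

P ≈ 3520 W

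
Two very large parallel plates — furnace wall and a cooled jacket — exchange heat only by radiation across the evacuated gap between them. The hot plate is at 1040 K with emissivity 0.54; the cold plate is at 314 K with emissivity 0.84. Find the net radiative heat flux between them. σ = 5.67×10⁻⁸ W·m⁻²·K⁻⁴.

For two infinite grey parallel plates, q = σ(T₁⁴ − T₂⁴)/(1/ε₁ + 1/ε₂ − 1).
T₁⁴ − T₂⁴ = 1.170×10¹² − 9.721×10⁹ = 1.160×10¹² K⁴.
1/ε₁ + 1/ε₂ − 1 = 1.852 + 1.190 − 1 = 2.042.
q = 5.67×10⁻⁸ × 1.160×10¹² / 2.042.

q ≈ 32200 W/m²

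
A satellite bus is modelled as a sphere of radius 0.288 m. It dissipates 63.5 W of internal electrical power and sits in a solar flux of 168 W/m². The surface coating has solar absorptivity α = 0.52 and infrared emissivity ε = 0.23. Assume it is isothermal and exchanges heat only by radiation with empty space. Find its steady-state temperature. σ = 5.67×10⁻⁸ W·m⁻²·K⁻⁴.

T ≈ 282 K

At steady state, absorbed solar power + internal power = radiated power.
Absorbed: α·S·A_cross = 0.52·168·0.2606 = 22.76 W (cross-section πr²).
Total input = 22.76 + 63.5 = 86.26 W.
Radiated: εσ·A_surf·T⁴ with A_surf = 4πr² = 1.042 m².
T⁴ = 86.26/(0.23·5.67×10⁻⁸·1.042) = 6.346×10⁹ K⁴.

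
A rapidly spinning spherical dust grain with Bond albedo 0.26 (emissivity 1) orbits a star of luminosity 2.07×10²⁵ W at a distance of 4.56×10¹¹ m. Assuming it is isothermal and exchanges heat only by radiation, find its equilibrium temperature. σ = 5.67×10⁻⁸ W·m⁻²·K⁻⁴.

T ≈ 71.3 K

First find the stellar flux at distance d: S = L/(4πd²) = 2.07×10²⁵/(4π·(4.56×10¹¹)²) = 7.922 W/m².
For an isothermal sphere, absorbed (1−a)S·πr² = emitted σ·4πr²·T⁴, so T⁴ = (1−a)S/(4σ).
T⁴ = 0.740·7.922/(4·5.67×10⁻⁸) = 2.585×10⁷ K⁴.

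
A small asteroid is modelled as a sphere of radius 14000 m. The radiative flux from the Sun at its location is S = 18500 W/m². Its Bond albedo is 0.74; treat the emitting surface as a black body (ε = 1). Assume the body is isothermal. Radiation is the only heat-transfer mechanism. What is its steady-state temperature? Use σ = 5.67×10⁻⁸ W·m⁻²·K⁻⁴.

T ≈ 382 K

At equilibrium, absorbed power = emitted power.
Absorbing cross-section = πr² = 6.158×10⁸ m²; emitting surface = 4πr² = 2.463×10⁹ m² (ratio 4).
(1−a)S·A_cross = εσ·A_surf·T⁴  ⇒  T⁴ = (1−a)S/(4σ).
T⁴ = 0.260·18500/(4·5.67×10⁻⁸) = 2.121×10¹⁰ K⁴.
T = (2.121×10¹⁰)^(1/4).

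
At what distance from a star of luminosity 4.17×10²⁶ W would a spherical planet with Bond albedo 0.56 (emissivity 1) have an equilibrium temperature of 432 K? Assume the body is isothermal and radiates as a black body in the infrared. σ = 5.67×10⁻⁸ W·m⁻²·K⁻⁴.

d ≈ 4.30×10¹⁰ m

For an isothermal black-emitting sphere, (1−a)S·πr² = σ·4πr²·T⁴ ⇒ S = 4σT⁴/(1−a).
S = 4·5.67×10⁻⁸·(432)⁴/0.440 = 17950 W/m².
Flux falls as S = L/(4πd²), so d = √(L/(4πS)) = √(4.17×10²⁶/(4π·17950)).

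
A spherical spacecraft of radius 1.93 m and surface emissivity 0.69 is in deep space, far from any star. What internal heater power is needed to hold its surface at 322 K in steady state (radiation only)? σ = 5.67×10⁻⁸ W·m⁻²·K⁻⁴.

P ≈ 19700 W

P = εσ·4πr²·T⁴.
4πr² = 46.81 m²; T⁴ = 1.075×10¹⁰ K⁴.
P = 0.69·5.67×10⁻⁸·46.81·1.075×10¹⁰.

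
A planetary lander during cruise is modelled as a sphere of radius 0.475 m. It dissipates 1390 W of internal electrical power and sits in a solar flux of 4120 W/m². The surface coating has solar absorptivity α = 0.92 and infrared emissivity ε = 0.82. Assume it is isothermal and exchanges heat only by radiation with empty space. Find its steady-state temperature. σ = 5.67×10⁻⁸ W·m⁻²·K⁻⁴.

At steady state, absorbed solar power + internal power = radiated power.
Absorbed: α·S·A_cross = 0.92·4120·0.7088 = 2687 W (cross-section πr²).
Total input = 2687 + 1390 = 4077 W.
Radiated: εσ·A_surf·T⁴ with A_surf = 4πr² = 2.835 m².
T⁴ = 4077/(0.82·5.67×10⁻⁸·2.835) = 3.093×10¹⁰ K⁴.

T ≈ 419 K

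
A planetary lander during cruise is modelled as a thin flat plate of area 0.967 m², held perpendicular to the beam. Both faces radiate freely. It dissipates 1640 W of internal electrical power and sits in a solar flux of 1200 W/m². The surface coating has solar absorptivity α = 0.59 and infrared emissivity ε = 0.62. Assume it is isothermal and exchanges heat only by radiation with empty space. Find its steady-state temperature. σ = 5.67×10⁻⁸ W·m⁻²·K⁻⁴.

T ≈ 430 K

At steady state, absorbed solar power + internal power = radiated power.
Absorbed: α·S·A_cross = 0.59·1200·0.9670 = 684.6 W (cross-section A).
Total input = 684.6 + 1640 = 2325 W.
Radiated: εσ·A_surf·T⁴ with A_surf = 2A = 1.934 m².
T⁴ = 2325/(0.62·5.67×10⁻⁸·1.934) = 3.419×10¹⁰ K⁴.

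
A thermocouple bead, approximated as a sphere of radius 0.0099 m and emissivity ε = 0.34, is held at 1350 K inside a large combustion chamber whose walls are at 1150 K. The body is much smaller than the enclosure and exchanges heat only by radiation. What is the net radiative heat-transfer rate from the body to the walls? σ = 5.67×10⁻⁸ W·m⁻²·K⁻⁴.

P_net ≈ 37.3 W

For a small grey body in a large enclosure: P_net = εσA(T_body⁴ − T_wall⁴).
A = 4πr² = 0.001232 m²; T_body⁴ − T_wall⁴ = 3.322×10¹² − 1.749×10¹² = 1.572×10¹² K⁴.
|P_net| = 0.34·5.67×10⁻⁸·0.001232·1.572×10¹².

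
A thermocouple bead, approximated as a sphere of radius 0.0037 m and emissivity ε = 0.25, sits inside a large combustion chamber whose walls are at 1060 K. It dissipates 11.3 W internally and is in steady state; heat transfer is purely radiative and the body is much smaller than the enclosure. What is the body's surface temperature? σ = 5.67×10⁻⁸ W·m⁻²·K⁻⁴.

T ≈ 1560 K

For a small grey body in a large enclosure, net radiated power = εσA(T⁴ − T_w⁴).
Steady state: P = εσA(T⁴ − T_w⁴) with A = 4πr² = 1.720×10⁻⁴ m².
T⁴ = P/(εσA) + T_w⁴ = 11.3/(0.25·5.67×10⁻⁸·1.720×10⁻⁴) + (1060)⁴
    = 4.634×10¹² + 1.262×10¹² = 5.896×10¹² K⁴.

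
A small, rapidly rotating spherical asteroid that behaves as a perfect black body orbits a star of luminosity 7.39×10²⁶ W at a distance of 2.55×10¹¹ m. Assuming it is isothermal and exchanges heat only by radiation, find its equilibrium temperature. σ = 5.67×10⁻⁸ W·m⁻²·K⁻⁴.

First find the stellar flux at distance d: S = L/(4πd²) = 7.39×10²⁶/(4π·(2.55×10¹¹)²) = 904.4 W/m².
For an isothermal sphere, absorbed (1−a)S·πr² = emitted σ·4πr²·T⁴, so T⁴ = (1−a)S/(4σ).
T⁴ = 1.00·904.4/(4·5.67×10⁻⁸) = 3.988×10⁹ K⁴.

T ≈ 251 K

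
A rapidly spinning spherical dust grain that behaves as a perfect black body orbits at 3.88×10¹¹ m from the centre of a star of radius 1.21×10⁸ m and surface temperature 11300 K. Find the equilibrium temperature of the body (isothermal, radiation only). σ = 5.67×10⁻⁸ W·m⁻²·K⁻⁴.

T ≈ 141 K

The star's surface emits σT_*⁴; at distance d the flux is S = σT_*⁴(R_*/d)².
S = 5.67×10⁻⁸·(11300)⁴·(1.21×10⁸/3.88×10¹¹)² = 89.91 W/m².
For an isothermal sphere T⁴ = (1−a)S/(4σ) = 3.964×10⁸ K⁴.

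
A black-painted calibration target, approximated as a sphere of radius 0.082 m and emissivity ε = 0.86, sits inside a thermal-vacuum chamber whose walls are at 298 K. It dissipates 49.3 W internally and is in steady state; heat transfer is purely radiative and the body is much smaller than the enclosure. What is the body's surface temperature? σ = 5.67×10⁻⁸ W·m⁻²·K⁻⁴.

For a small grey body in a large enclosure, net radiated power = εσA(T⁴ − T_w⁴).
Steady state: P = εσA(T⁴ − T_w⁴) with A = 4πr² = 0.08450 m².
T⁴ = P/(εσA) + T_w⁴ = 49.3/(0.86·5.67×10⁻⁸·0.08450) + (298)⁴
    = 1.197×10¹⁰ + 7.886×10⁹ = 1.985×10¹⁰ K⁴.

T ≈ 375 K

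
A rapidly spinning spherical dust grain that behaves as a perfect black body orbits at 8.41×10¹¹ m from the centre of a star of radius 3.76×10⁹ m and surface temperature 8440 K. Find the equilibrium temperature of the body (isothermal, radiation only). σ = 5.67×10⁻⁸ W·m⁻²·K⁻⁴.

T ≈ 399 K

The star's surface emits σT_*⁴; at distance d the flux is S = σT_*⁴(R_*/d)².
S = 5.67×10⁻⁸·(8440)⁴·(3.76×10⁹/8.41×10¹¹)² = 5751 W/m².
For an isothermal sphere T⁴ = (1−a)S/(4σ) = 2.536×10¹⁰ K⁴.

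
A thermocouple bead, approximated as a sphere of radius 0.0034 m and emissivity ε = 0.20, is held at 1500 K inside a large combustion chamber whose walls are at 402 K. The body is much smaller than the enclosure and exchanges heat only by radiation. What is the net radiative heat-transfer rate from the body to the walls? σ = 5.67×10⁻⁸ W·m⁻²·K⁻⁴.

For a small grey body in a large enclosure: P_net = εσA(T_body⁴ − T_wall⁴).
A = 4πr² = 1.453×10⁻⁴ m²; T_body⁴ − T_wall⁴ = 5.062×10¹² − 2.612×10¹⁰ = 5.036×10¹² K⁴.
|P_net| = 0.20·5.67×10⁻⁸·1.453×10⁻⁴·5.036×10¹².

P_net ≈ 8.30 W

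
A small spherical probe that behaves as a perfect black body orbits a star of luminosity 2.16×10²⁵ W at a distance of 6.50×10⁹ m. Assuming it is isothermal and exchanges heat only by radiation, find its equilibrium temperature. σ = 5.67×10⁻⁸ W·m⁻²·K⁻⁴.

First find the stellar flux at distance d: S = L/(4πd²) = 2.16×10²⁵/(4π·(6.50×10⁹)²) = 40680 W/m².
For an isothermal sphere, absorbed (1−a)S·πr² = emitted σ·4πr²·T⁴, so T⁴ = (1−a)S/(4σ).
T⁴ = 1.00·40680/(4·5.67×10⁻⁸) = 1.794×10¹¹ K⁴.

T ≈ 651 K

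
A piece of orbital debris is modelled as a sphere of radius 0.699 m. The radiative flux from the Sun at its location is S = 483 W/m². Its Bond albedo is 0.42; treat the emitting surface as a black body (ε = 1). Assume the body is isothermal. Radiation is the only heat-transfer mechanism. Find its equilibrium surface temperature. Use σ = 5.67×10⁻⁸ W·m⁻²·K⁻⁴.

T ≈ 187 K

At equilibrium, absorbed power = emitted power.
Absorbing cross-section = πr² = 1.535 m²; emitting surface = 4πr² = 6.140 m² (ratio 4).
(1−a)S·A_cross = εσ·A_surf·T⁴  ⇒  T⁴ = (1−a)S/(4σ).
T⁴ = 0.580·483/(4·5.67×10⁻⁸) = 1.235×10⁹ K⁴.
T = (1.235×10⁹)^(1/4).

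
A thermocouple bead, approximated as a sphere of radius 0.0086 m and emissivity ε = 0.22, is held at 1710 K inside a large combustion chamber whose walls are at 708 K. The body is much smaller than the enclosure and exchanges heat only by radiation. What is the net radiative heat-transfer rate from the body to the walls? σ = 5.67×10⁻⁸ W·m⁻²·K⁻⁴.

For a small grey body in a large enclosure: P_net = εσA(T_body⁴ − T_wall⁴).
A = 4πr² = 9.294×10⁻⁴ m²; T_body⁴ − T_wall⁴ = 8.550×10¹² − 2.513×10¹¹ = 8.299×10¹² K⁴.
|P_net| = 0.22·5.67×10⁻⁸·9.294×10⁻⁴·8.299×10¹².

P_net ≈ 96.2 W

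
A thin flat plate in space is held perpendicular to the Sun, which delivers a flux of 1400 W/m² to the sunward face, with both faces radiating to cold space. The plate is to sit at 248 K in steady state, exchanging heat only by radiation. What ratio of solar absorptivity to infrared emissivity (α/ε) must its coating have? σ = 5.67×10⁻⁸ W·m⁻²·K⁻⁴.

Balance: αS·A = εσ·2A·T⁴ ⇒ α/ε = 2σT⁴/S.
α/ε = 2·5.67×10⁻⁸·(248)⁴/1400 = 2·5.67×10⁻⁸·3.783×10⁹/1400.

α/ε ≈ 0.306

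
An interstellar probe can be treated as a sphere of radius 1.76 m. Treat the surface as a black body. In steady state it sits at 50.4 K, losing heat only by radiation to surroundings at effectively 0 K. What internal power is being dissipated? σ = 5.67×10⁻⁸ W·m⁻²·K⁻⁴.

Steady state: P = εσA T⁴.
A = 4πr² = 38.93 m²; T⁴ = (50.4)⁴ = 6.452×10⁶ K⁴.
P = 1.0 × 5.67×10⁻⁸ × 38.93 × 6.452×10⁶.

P ≈ 14.2 W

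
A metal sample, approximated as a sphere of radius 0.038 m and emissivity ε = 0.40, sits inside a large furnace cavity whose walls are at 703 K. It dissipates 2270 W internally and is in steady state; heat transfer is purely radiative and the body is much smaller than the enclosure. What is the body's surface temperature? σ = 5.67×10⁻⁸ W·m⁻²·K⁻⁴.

T ≈ 1550 K

For a small grey body in a large enclosure, net radiated power = εσA(T⁴ − T_w⁴).
Steady state: P = εσA(T⁴ − T_w⁴) with A = 4πr² = 0.01815 m².
T⁴ = P/(εσA) + T_w⁴ = 2270/(0.40·5.67×10⁻⁸·0.01815) + (703)⁴
    = 5.516×10¹² + 2.442×10¹¹ = 5.760×10¹² K⁴.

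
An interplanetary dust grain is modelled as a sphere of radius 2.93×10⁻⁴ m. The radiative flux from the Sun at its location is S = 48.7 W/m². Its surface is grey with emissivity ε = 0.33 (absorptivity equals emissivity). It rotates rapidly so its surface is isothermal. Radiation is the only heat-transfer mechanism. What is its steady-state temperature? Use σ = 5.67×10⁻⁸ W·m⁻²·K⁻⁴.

At equilibrium, absorbed power = emitted power.
Absorbing cross-section = πr² = 2.697×10⁻⁷ m²; emitting surface = 4πr² = 1.079×10⁻⁶ m² (ratio 4).
εS·A_cross = εσ·A_surf·T⁴  ⇒  T⁴ = S/(4σ)   (ε cancels).
T⁴ = 48.7/(4·5.67×10⁻⁸) = 2.147×10⁸ K⁴.
T = (2.147×10⁸)^(1/4).

T ≈ 121 K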